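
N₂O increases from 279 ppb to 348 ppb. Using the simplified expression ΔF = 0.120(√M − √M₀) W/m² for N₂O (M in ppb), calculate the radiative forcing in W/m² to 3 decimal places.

ΔF = 0.234 W/m²

N₂O: 0.120 × (√348 − √279) = 0.120 × (18.6548 − 16.7033) = 0.120 × 1.9515 = 0.2342 W/m².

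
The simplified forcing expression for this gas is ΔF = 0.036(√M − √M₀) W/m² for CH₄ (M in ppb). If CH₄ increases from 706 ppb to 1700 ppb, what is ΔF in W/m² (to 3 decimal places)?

ΔF = 0.528 W/m²

CH₄: 0.036 × (√1700 − √706) = 0.036 × (41.2311 − 26.5707) = 0.036 × 14.6604 = 0.5278 W/m².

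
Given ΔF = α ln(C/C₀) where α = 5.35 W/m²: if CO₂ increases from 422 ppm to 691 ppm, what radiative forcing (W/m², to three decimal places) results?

ΔF = 2.638 W/m²

CO₂: 5.35 × ln(691/422) = 5.35 × ln(1.63744) = 5.35 × 0.49313 = 2.6382 W/m².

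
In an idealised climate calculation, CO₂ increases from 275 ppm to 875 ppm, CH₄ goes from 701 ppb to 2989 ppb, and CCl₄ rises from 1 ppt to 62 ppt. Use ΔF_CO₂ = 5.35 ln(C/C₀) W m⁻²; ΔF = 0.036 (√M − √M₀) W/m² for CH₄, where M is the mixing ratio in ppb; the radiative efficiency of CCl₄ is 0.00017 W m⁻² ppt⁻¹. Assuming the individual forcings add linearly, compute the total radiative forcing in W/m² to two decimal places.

CO₂: 5.35 × ln(875/275) = 5.35 × ln(3.18182) = 5.35 × 1.15745 = 6.1924 W/m².
CH₄: 0.036 × (√2989 − √701) = 0.036 × (54.6717 − 26.4764) = 0.036 × 28.1953 = 1.0150 W/m².
CCl₄: ΔF = 0.00017 × (62 − 1) = 0.00017 × 61 = 0.0104 W/m².
Total ΔF = 6.1924 + 1.0150 + 0.0104 = 7.2178 W/m².

ΔF = 7.22 W/m²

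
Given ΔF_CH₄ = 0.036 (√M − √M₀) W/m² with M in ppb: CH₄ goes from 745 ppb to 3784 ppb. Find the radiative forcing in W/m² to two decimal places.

CH₄: 0.036 × (√3784 − √745) = 0.036 × (61.5142 − 27.2947) = 0.036 × 34.2195 = 1.2319 W/m².

ΔF = 1.23 W/m²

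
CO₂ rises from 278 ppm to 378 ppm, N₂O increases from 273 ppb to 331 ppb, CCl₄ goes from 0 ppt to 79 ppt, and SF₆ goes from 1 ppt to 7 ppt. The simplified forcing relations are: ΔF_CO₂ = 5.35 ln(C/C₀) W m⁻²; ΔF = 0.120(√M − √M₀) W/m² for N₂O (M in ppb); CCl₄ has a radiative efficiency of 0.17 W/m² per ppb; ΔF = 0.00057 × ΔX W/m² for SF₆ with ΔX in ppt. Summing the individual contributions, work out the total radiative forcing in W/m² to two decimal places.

CO₂: 5.35 × ln(378/278) = 5.35 × ln(1.35971) = 5.35 × 0.30727 = 1.6439 W/m².
N₂O: 0.120 × (√331 − √273) = 0.120 × (18.1934 − 16.5227) = 0.120 × 1.6707 = 0.2005 W/m².
CCl₄: Δ = 79 − 0 = 79 ppt = 0.079 ppb; ΔF = 0.17 × 0.079 = 0.0134 W/m².
SF₆: ΔF = 0.00057 × (7 − 1) = 0.00057 × 6 = 0.0034 W/m².
Total ΔF = 1.6439 + 0.2005 + 0.0134 + 0.0034 = 1.8612 W/m².

ΔF = 1.86 W/m²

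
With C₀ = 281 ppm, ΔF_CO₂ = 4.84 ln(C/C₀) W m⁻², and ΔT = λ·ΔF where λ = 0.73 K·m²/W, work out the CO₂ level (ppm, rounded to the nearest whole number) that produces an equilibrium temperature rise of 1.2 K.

Required forcing: ΔF = ΔT/λ = 1.2/0.73 = 1.6438 W/m².
Then ln(C/281) = ΔF/4.84 = 1.6438/4.84 = 0.33963.
So C = 281 × e^0.33963 = 281 × 1.40443 = 394.64 ppm.

C ≈ 395 ppm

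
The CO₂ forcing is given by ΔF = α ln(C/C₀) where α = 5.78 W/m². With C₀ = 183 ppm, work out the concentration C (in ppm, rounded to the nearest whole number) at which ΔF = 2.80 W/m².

Set 5.78 ln(C/183) = 2.80, so ln(C/183) = 2.80/5.78 = 0.48443.
Then C/183 = e^0.48443 = 1.62325, giving C = 183 × 1.62325 = 297.05 ppm.

C ≈ 297 ppm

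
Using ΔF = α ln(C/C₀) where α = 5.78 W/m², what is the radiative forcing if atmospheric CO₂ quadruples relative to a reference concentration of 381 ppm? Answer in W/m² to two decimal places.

ΔF = 5.78 × ln(4) = 5.78 × 1.38629 = 8.0128 W/m².

ΔF = 8.01 W/m²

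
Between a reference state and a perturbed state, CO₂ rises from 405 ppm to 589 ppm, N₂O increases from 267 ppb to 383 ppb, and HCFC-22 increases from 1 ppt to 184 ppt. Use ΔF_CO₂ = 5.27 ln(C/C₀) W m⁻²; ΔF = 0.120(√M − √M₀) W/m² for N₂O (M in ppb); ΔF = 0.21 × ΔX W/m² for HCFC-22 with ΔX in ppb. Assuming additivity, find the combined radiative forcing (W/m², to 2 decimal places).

CO₂: 5.27 × ln(589/405) = 5.27 × ln(1.45432) = 5.27 × 0.37454 = 1.9738 W/m².
N₂O: 0.120 × (√383 − √267) = 0.120 × (19.5704 − 16.3401) = 0.120 × 3.2303 = 0.3876 W/m².
HCFC-22: Δ = 184 − 1 = 183 ppt = 0.183 ppb; ΔF = 0.21 × 0.183 = 0.0384 W/m².
Total ΔF = 1.9738 + 0.3876 + 0.0384 = 2.3998 W/m².

ΔF = 2.40 W/m²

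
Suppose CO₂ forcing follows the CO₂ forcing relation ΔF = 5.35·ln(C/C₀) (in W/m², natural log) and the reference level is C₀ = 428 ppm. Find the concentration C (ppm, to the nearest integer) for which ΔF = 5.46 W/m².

C ≈ 1188 ppm

Set 5.35 ln(C/428) = 5.46, so ln(C/428) = 5.46/5.35 = 1.02056.
Then C/428 = e^1.02056 = 2.77475, giving C = 428 × 2.77475 = 1187.59 ppm.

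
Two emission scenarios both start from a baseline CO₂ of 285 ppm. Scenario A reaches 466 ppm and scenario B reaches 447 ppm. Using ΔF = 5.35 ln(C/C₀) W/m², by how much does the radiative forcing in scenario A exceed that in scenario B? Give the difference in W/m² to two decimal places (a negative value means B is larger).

ΔF_A = 5.35 ln(466/285) = 5.35 × 0.49170 = 2.6306 W/m².
ΔF_B = 5.35 ln(447/285) = 5.35 × 0.45007 = 2.4079 W/m².
Difference: 2.6306 − 2.4079 = 0.2227 W/m².
(Equivalently, ΔF_A − ΔF_B = 5.35 ln(466/447) = 5.35 × 0.04163 = 0.2227 W/m².)

ΔF_A − ΔF_B = 0.22 W/m²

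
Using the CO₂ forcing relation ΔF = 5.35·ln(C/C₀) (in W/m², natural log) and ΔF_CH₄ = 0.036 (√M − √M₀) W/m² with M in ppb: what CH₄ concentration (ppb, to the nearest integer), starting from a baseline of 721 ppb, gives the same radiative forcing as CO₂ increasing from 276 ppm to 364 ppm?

M ≈ 4621 ppb

CO₂ forcing: 5.35 × ln(364/276) = 5.35 × 0.276753 = 1.48063 W/m².
Set 0.036(√M − √721) = 1.48063: √M = 1.48063/0.036 + √721 = 41.1286 + 26.8514 = 67.9800.
M = (67.9800)² = 4621.28 ppb.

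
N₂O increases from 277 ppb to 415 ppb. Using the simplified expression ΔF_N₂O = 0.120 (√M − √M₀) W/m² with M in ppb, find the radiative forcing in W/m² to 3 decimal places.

ΔF = 0.447 W/m²

N₂O: 0.120 × (√415 − √277) = 0.120 × (20.3715 − 16.6433) = 0.120 × 3.7282 = 0.4474 W/m².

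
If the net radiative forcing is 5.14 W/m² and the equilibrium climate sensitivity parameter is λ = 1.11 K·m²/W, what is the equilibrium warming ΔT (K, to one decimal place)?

ΔT = 5.7 K

ΔT = λ ΔF = 1.11 × 5.14 = 5.7054 K.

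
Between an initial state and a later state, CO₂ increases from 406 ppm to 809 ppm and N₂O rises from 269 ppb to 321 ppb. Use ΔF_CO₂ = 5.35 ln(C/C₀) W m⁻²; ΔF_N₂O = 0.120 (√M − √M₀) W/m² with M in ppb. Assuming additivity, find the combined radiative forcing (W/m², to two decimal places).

CO₂: 5.35 × ln(809/406) = 5.35 × ln(1.99261) = 5.35 × 0.68945 = 3.6886 W/m².
N₂O: 0.120 × (√321 − √269) = 0.120 × (17.9165 − 16.4012) = 0.120 × 1.5153 = 0.1818 W/m².
Total ΔF = 3.6886 + 0.1818 = 3.8704 W/m².

ΔF = 3.87 W/m²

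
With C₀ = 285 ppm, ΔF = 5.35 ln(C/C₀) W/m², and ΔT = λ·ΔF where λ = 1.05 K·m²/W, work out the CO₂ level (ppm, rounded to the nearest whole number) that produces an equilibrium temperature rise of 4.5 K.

C ≈ 635 ppm

Required forcing: ΔF = ΔT/λ = 4.5/1.05 = 4.2857 W/m².
Then ln(C/285) = ΔF/5.35 = 4.2857/5.35 = 0.80107.
So C = 285 × e^0.80107 = 285 × 2.22792 = 634.96 ppm.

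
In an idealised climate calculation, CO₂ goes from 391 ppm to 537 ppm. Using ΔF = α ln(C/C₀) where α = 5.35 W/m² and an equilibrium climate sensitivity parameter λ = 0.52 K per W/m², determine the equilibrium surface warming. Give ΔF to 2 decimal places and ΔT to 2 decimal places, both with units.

CO₂: 5.35 × ln(537/391) = 5.35 × ln(1.37340) = 5.35 × 0.31729 = 1.6975 W/m².
ΔT = λ ΔF = 0.52 × 1.70 = 0.8840 K.

ΔF = 1.70 W/m²; ΔT = 0.88 K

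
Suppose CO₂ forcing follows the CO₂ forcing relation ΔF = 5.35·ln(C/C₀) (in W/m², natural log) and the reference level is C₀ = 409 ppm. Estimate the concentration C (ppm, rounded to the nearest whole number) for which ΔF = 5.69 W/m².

C ≈ 1185 ppm

Set 5.35 ln(C/409) = 5.69, so ln(C/409) = 5.69/5.35 = 1.06355.
Then C/409 = e^1.06355 = 2.89664, giving C = 409 × 2.89664 = 1184.73 ppm.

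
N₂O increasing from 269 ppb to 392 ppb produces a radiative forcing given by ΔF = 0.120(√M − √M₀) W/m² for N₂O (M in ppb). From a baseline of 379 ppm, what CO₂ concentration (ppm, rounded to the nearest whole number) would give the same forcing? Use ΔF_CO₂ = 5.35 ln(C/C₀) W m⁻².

C ≈ 409 ppm

N₂O forcing: 0.120 × (√392 − √269) = 0.120 × (19.7990 − 16.4012) = 0.120 × 3.3978 = 0.40774 W/m².
Set 5.35 ln(C/379) = 0.40774: ln(C/379) = 0.40774/5.35 = 0.07621, so C = 379 × e^0.07621 = 379 × 1.07919 = 409.01 ppm.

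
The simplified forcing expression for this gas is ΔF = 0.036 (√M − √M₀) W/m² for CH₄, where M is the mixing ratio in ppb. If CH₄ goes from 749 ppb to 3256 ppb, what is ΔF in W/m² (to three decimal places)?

ΔF = 1.069 W/m²

CH₄: 0.036 × (√3256 − √749) = 0.036 × (57.0614 − 27.3679) = 0.036 × 29.6935 = 1.0690 W/m².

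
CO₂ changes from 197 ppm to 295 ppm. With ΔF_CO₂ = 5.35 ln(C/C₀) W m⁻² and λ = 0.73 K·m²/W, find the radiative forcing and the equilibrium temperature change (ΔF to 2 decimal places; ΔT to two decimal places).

ΔF = 2.16 W/m²; ΔT = 1.58 K

CO₂: 5.35 × ln(295/197) = 5.35 × ln(1.49746) = 5.35 × 0.40377 = 2.1602 W/m².
ΔT = λ ΔF = 0.73 × 2.16 = 1.5768 K.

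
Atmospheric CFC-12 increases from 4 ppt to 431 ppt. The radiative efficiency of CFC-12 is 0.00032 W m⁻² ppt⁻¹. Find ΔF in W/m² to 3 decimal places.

ΔF = 0.137 W/m²

CFC-12: ΔF = 0.00032 × (431 − 4) = 0.00032 × 427 = 0.1366 W/m².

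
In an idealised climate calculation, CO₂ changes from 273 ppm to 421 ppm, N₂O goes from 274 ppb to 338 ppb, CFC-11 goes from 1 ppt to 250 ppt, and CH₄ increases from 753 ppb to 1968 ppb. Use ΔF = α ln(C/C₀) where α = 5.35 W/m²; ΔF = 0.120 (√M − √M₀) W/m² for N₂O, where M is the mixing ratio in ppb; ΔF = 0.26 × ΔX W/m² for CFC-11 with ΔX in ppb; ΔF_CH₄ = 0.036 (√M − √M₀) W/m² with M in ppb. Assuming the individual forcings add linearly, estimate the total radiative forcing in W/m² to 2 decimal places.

ΔF = 3.21 W/m²

CO₂: 5.35 × ln(421/273) = 5.35 × ln(1.54212) = 5.35 × 0.43316 = 2.3174 W/m².
N₂O: 0.120 × (√338 − √274) = 0.120 × (18.3848 − 16.5529) = 0.120 × 1.8319 = 0.2198 W/m².
CFC-11: Δ = 250 − 1 = 249 ppt = 0.249 ppb; ΔF = 0.26 × 0.249 = 0.0647 W/m².
CH₄: 0.036 × (√1968 − √753) = 0.036 × (44.3621 − 27.4408) = 0.036 × 16.9213 = 0.6092 W/m².
Total ΔF = 2.3174 + 0.2198 + 0.0647 + 0.6092 = 3.2111 W/m².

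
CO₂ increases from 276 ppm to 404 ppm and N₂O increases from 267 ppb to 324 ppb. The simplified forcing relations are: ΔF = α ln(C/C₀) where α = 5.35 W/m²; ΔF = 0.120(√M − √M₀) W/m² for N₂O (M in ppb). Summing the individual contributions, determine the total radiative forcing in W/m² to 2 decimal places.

CO₂: 5.35 × ln(404/276) = 5.35 × ln(1.46377) = 5.35 × 0.38102 = 2.0385 W/m².
N₂O: 0.120 × (√324 − √267) = 0.120 × (18.0000 − 16.3401) = 0.120 × 1.6599 = 0.1992 W/m².
Total ΔF = 2.0385 + 0.1992 = 2.2377 W/m².

ΔF = 2.24 W/m²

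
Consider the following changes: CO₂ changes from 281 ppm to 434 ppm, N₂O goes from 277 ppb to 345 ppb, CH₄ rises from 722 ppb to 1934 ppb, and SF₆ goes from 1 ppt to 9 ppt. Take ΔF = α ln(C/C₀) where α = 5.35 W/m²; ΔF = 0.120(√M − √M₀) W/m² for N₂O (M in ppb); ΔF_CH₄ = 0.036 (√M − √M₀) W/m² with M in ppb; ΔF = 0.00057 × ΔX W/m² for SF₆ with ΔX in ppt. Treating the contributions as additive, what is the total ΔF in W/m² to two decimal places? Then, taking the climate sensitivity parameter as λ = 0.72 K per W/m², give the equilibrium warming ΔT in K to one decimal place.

CO₂: 5.35 × ln(434/281) = 5.35 × ln(1.54448) = 5.35 × 0.43469 = 2.3256 W/m².
N₂O: 0.120 × (√345 − √277) = 0.120 × (18.5742 − 16.6433) = 0.120 × 1.9309 = 0.2317 W/m².
CH₄: 0.036 × (√1934 − √722) = 0.036 × (43.9773 − 26.8701) = 0.036 × 17.1072 = 0.6159 W/m².
SF₆: ΔF = 0.00057 × (9 − 1) = 0.00057 × 8 = 0.0046 W/m².
Total ΔF = 2.3256 + 0.2317 + 0.6159 + 0.0046 = 3.1778 W/m².
ΔT = λ ΔF = 0.72 × 3.18 = 2.2896 K.

ΔF = 3.18 W/m²; ΔT = 2.3 K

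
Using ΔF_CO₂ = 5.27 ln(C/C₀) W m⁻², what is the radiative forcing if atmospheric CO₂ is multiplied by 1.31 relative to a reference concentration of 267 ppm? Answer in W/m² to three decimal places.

ΔF = 1.423 W/m²

Because the forcing depends only on the ratio C/C₀, the initial concentration does not enter.
ΔF = 5.27 × ln(1.31) = 5.27 × 0.27003 = 1.4231 W/m².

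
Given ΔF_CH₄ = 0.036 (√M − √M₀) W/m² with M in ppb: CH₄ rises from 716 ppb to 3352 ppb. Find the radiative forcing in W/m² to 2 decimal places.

ΔF = 1.12 W/m²

CH₄: 0.036 × (√3352 − √716) = 0.036 × (57.8965 − 26.7582) = 0.036 × 31.1383 = 1.1210 W/m².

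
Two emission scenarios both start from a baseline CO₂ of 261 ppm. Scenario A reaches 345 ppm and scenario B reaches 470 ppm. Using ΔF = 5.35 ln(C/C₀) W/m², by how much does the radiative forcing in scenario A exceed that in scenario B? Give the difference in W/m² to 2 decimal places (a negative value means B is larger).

ΔF_A − ΔF_B = -1.65 W/m²

ΔF_A = 5.35 ln(345/261) = 5.35 × 0.27902 = 1.4928 W/m².
ΔF_B = 5.35 ln(470/261) = 5.35 × 0.58821 = 3.1469 W/m².
Difference: 1.4928 − 3.1469 = -1.6541 W/m².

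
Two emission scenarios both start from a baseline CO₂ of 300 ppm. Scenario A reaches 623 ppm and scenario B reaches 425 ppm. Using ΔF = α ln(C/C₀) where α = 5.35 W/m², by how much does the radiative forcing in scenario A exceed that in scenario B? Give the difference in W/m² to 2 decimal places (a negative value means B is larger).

ΔF_A − ΔF_B = 2.05 W/m²

ΔF_A = 5.35 ln(623/300) = 5.35 × 0.73076 = 3.9096 W/m².
ΔF_B = 5.35 ln(425/300) = 5.35 × 0.34831 = 1.8635 W/m².
Difference: 3.9096 − 1.8635 = 2.0461 W/m².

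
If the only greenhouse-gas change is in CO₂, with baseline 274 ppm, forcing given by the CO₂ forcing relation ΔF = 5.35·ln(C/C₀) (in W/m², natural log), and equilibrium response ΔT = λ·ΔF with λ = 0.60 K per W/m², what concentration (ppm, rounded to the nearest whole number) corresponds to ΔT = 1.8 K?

C ≈ 480 ppm

Required forcing: ΔF = ΔT/λ = 1.8/0.60 = 3.0000 W/m².
Then ln(C/274) = ΔF/5.35 = 3.0000/5.35 = 0.56075.
So C = 274 × e^0.56075 = 274 × 1.75199 = 480.05 ppm.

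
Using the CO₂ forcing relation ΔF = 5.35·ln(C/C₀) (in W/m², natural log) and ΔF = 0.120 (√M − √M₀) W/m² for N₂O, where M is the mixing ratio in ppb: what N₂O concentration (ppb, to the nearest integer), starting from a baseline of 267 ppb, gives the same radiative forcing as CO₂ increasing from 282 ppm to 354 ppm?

M ≈ 701 ppb

CO₂ forcing: 5.35 × ln(354/282) = 5.35 × 0.227390 = 1.21654 W/m².
Set 0.120(√M − √267) = 1.21654: √M = 1.21654/0.120 + √267 = 10.1378 + 16.3401 = 26.4779.
M = (26.4779)² = 701.08 ppb.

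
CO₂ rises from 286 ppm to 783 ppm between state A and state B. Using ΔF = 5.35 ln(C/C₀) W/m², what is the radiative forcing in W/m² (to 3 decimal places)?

ΔF = 5.388 W/m²

CO₂: 5.35 × ln(783/286) = 5.35 × ln(2.73776) = 5.35 × 1.00714 = 5.3882 W/m².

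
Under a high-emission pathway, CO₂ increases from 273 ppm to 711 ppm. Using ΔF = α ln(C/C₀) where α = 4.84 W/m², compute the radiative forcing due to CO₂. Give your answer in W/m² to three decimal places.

CO₂: 4.84 × ln(711/273) = 4.84 × ln(2.60440) = 4.84 × 0.95720 = 4.6328 W/m².

ΔF = 4.633 W/m²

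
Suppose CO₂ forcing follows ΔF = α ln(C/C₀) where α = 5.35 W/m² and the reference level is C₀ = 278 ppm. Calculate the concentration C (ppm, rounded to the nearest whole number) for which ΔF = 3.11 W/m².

Set 5.35 ln(C/278) = 3.11, so ln(C/278) = 3.11/5.35 = 0.58131.
Then C/278 = e^0.58131 = 1.78838, giving C = 278 × 1.78838 = 497.17 ppm.

C ≈ 497 ppm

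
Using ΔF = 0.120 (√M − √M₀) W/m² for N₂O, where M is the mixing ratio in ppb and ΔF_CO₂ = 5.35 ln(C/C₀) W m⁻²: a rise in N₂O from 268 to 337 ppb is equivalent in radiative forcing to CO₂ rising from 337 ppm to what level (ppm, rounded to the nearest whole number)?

N₂O forcing: 0.120 × (√337 − √268) = 0.120 × (18.3576 − 16.3707) = 0.120 × 1.9869 = 0.23843 W/m².
Set 5.35 ln(C/337) = 0.23843: ln(C/337) = 0.23843/5.35 = 0.04457, so C = 337 × e^0.04457 = 337 × 1.04558 = 352.36 ppm.

C ≈ 352 ppm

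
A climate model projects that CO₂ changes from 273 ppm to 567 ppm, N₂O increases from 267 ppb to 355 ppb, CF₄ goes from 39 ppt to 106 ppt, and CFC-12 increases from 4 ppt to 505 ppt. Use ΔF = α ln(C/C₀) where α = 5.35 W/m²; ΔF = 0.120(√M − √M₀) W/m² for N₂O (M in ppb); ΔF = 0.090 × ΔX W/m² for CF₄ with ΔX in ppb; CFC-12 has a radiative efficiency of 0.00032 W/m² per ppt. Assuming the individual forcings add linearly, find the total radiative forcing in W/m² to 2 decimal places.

ΔF = 4.38 W/m²

CO₂: 5.35 × ln(567/273) = 5.35 × ln(2.07692) = 5.35 × 0.73089 = 3.9103 W/m².
N₂O: 0.120 × (√355 − √267) = 0.120 × (18.8414 − 16.3401) = 0.120 × 2.5013 = 0.3002 W/m².
CF₄: Δ = 106 − 39 = 67 ppt = 0.067 ppb; ΔF = 0.090 × 0.067 = 0.0060 W/m².
CFC-12: ΔF = 0.00032 × (505 − 4) = 0.00032 × 501 = 0.1603 W/m².
Total ΔF = 3.9103 + 0.3002 + 0.0060 + 0.1603 = 4.3768 W/m².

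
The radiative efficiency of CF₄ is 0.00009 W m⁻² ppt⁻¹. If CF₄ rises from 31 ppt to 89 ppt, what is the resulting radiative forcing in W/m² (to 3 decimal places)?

CF₄: ΔF = 0.00009 × (89 − 31) = 0.00009 × 58 = 0.0052 W/m².

ΔF = 0.005 W/m²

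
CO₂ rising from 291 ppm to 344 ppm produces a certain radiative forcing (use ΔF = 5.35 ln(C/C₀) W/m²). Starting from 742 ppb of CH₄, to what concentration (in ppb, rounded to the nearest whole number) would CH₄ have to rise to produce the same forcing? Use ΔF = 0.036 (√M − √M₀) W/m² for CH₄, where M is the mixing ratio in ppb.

M ≈ 2715 ppb

CO₂ forcing: 5.35 × ln(344/291) = 5.35 × 0.167318 = 0.89515 W/m².
Set 0.036(√M − √742) = 0.89515: √M = 0.89515/0.036 + √742 = 24.8653 + 27.2397 = 52.1050.
M = (52.1050)² = 2714.93 ppb.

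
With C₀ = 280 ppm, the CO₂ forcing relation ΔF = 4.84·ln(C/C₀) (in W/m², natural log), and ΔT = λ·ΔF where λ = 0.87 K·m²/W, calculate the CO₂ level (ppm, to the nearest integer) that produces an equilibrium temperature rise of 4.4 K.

Required forcing: ΔF = ΔT/λ = 4.4/0.87 = 5.0575 W/m².
Then ln(C/280) = ΔF/4.84 = 5.0575/4.84 = 1.04494.
So C = 280 × e^1.04494 = 280 × 2.84323 = 796.10 ppm.

C ≈ 796 ppm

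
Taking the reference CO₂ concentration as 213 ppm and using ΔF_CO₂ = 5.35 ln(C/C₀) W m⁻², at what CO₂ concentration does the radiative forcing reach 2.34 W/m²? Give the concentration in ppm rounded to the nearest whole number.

Set 5.35 ln(C/213) = 2.34, so ln(C/213) = 2.34/5.35 = 0.43738.
Then C/213 = e^0.43738 = 1.54864, giving C = 213 × 1.54864 = 329.86 ppm.

C ≈ 330 ppm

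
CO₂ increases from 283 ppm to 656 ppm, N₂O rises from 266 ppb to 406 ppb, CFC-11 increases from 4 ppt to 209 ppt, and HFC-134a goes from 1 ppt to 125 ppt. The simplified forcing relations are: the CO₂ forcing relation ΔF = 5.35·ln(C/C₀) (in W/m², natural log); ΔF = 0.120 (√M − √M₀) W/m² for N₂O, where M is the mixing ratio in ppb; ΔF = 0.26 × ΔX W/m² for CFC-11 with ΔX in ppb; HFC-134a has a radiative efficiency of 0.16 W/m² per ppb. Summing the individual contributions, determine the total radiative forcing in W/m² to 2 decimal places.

ΔF = 5.03 W/m²

CO₂: 5.35 × ln(656/283) = 5.35 × ln(2.31802) = 5.35 × 0.84071 = 4.4978 W/m².
N₂O: 0.120 × (√406 − √266) = 0.120 × (20.1494 − 16.3095) = 0.120 × 3.8399 = 0.4608 W/m².
CFC-11: Δ = 209 − 4 = 205 ppt = 0.205 ppb; ΔF = 0.26 × 0.205 = 0.0533 W/m².
HFC-134a: Δ = 125 − 1 = 124 ppt = 0.124 ppb; ΔF = 0.16 × 0.124 = 0.0198 W/m².
Total ΔF = 4.4978 + 0.4608 + 0.0533 + 0.0198 = 5.0317 W/m².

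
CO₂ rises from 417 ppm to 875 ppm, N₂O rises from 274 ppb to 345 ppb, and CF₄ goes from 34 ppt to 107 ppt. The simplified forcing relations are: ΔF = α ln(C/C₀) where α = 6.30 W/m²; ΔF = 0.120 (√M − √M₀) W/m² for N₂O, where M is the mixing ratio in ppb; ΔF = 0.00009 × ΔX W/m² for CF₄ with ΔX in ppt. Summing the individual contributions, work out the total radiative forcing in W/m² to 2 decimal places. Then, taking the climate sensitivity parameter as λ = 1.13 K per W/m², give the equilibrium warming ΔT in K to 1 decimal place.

CO₂: 6.30 × ln(875/417) = 6.30 × ln(2.09832) = 6.30 × 0.74114 = 4.6692 W/m².
N₂O: 0.120 × (√345 − √274) = 0.120 × (18.5742 − 16.5529) = 0.120 × 2.0213 = 0.2426 W/m².
CF₄: ΔF = 0.00009 × (107 − 34) = 0.00009 × 73 = 0.0066 W/m².
Total ΔF = 4.6692 + 0.2426 + 0.0066 = 4.9184 W/m².
ΔT = λ ΔF = 1.13 × 4.92 = 5.5596 K.

ΔF = 4.92 W/m²; ΔT = 5.6 K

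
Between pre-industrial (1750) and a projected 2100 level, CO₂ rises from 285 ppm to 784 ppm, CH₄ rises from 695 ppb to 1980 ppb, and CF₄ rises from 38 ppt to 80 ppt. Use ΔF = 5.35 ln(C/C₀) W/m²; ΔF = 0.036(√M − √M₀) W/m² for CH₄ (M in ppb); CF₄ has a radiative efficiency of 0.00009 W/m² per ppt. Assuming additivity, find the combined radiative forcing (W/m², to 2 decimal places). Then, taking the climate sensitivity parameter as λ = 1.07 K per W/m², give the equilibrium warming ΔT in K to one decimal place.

CO₂: 5.35 × ln(784/285) = 5.35 × ln(2.75088) = 5.35 × 1.01192 = 5.4138 W/m².
CH₄: 0.036 × (√1980 − √695) = 0.036 × (44.4972 − 26.3629) = 0.036 × 18.1343 = 0.6528 W/m².
CF₄: ΔF = 0.00009 × (80 − 38) = 0.00009 × 42 = 0.0038 W/m².
Total ΔF = 5.4138 + 0.6528 + 0.0038 = 6.0704 W/m².
ΔT = λ ΔF = 1.07 × 6.07 = 6.4949 K.

ΔF = 6.07 W/m²; ΔT = 6.5 K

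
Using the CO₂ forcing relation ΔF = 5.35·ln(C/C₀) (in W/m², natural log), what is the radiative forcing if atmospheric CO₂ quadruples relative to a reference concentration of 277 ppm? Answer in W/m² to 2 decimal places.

ΔF = 7.42 W/m²

ΔF = 5.35 × ln(4) = 5.35 × 1.38629 = 7.4167 W/m².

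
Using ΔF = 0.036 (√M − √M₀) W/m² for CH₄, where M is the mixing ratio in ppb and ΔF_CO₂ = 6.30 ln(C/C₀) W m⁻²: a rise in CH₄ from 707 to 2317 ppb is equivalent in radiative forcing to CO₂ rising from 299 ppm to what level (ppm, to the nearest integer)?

CH₄ forcing: 0.036 × (√2317 − √707) = 0.036 × (48.1352 − 26.5895) = 0.036 × 21.5457 = 0.77565 W/m².
Set 6.30 ln(C/299) = 0.77565: ln(C/299) = 0.77565/6.30 = 0.12312, so C = 299 × e^0.12312 = 299 × 1.13102 = 338.17 ppm.

C ≈ 338 ppm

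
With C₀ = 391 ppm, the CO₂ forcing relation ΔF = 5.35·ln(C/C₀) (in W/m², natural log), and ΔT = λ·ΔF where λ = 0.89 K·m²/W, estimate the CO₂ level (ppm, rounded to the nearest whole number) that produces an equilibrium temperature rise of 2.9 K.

C ≈ 719 ppm

Required forcing: ΔF = ΔT/λ = 2.9/0.89 = 3.2584 W/m².
Then ln(C/391) = ΔF/5.35 = 3.2584/5.35 = 0.60905.
So C = 391 × e^0.60905 = 391 × 1.83868 = 718.92 ppm.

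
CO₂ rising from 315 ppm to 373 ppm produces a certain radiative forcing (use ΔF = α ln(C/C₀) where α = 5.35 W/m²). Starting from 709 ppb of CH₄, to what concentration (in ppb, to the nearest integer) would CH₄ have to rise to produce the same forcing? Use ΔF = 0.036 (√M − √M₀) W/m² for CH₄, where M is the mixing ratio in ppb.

CO₂ forcing: 5.35 × ln(373/315) = 5.35 × 0.169006 = 0.90418 W/m².
Set 0.036(√M − √709) = 0.90418: √M = 0.90418/0.036 + √709 = 25.1161 + 26.6271 = 51.7432.
M = (51.7432)² = 2677.36 ppb.

M ≈ 2677 ppb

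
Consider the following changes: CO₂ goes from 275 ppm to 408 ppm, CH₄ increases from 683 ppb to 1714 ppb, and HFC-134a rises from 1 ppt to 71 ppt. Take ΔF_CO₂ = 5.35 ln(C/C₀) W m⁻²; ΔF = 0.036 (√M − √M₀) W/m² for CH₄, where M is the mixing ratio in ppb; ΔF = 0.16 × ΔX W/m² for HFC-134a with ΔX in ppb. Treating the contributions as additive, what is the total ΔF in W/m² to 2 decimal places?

ΔF = 2.67 W/m²

CO₂: 5.35 × ln(408/275) = 5.35 × ln(1.48364) = 5.35 × 0.39450 = 2.1106 W/m².
CH₄: 0.036 × (√1714 − √683) = 0.036 × (41.4005 − 26.1343) = 0.036 × 15.2662 = 0.5496 W/m².
HFC-134a: Δ = 71 − 1 = 70 ppt = 0.070 ppb; ΔF = 0.16 × 0.070 = 0.0112 W/m².
Total ΔF = 2.1106 + 0.5496 + 0.0112 = 2.6714 W/m².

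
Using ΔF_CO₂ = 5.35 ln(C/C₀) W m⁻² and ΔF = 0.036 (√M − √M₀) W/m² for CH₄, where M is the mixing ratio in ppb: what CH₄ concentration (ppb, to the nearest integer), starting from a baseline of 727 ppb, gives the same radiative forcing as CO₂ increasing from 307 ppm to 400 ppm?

M ≈ 4394 ppb

CO₂ forcing: 5.35 × ln(400/307) = 5.35 × 0.264617 = 1.41570 W/m².
Set 0.036(√M − √727) = 1.41570: √M = 1.41570/0.036 + √727 = 39.3250 + 26.9629 = 66.2879.
M = (66.2879)² = 4394.09 ppb.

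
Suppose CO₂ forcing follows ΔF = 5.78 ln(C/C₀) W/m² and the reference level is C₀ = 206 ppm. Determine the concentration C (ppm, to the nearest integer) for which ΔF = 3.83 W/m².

Set 5.78 ln(C/206) = 3.83, so ln(C/206) = 3.83/5.78 = 0.66263.
Then C/206 = e^0.66263 = 1.93989, giving C = 206 × 1.93989 = 399.62 ppm.

C ≈ 400 ppm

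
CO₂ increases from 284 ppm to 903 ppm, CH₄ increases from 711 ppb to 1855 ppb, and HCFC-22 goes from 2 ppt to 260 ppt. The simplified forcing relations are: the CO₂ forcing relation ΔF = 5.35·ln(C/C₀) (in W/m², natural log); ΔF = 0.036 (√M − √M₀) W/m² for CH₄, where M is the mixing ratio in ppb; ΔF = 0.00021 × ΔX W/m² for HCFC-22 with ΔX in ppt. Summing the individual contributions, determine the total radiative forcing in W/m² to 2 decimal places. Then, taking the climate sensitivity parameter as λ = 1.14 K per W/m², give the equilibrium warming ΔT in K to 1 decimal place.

CO₂: 5.35 × ln(903/284) = 5.35 × ln(3.17958) = 5.35 × 1.15675 = 6.1886 W/m².
CH₄: 0.036 × (√1855 − √711) = 0.036 × (43.0697 − 26.6646) = 0.036 × 16.4051 = 0.5906 W/m².
HCFC-22: ΔF = 0.00021 × (260 − 2) = 0.00021 × 258 = 0.0542 W/m².
Total ΔF = 6.1886 + 0.5906 + 0.0542 = 6.8334 W/m².
ΔT = λ ΔF = 1.14 × 6.83 = 7.7862 K.

ΔF = 6.83 W/m²; ΔT = 7.8 K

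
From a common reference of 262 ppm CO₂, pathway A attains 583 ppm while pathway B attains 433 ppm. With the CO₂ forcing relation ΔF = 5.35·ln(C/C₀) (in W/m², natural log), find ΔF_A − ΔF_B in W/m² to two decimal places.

ΔF_A − ΔF_B = 1.59 W/m²

ΔF_A = 5.35 ln(583/262) = 5.35 × 0.79984 = 4.2791 W/m².
ΔF_B = 5.35 ln(433/262) = 5.35 × 0.50239 = 2.6878 W/m².
Difference: 4.2791 − 2.6878 = 1.5913 W/m².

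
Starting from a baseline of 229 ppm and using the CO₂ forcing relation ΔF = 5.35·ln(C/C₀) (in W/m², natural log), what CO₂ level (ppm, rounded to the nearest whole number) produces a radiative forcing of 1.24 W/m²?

Set 5.35 ln(C/229) = 1.24, so ln(C/229) = 1.24/5.35 = 0.23178.
Then C/229 = e^0.23178 = 1.26084, giving C = 229 × 1.26084 = 288.73 ppm.

C ≈ 289 ppm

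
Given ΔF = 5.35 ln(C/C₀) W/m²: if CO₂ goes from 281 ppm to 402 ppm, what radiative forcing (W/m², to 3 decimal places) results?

CO₂: 5.35 × ln(402/281) = 5.35 × ln(1.43060) = 5.35 × 0.35809 = 1.9158 W/m².

ΔF = 1.916 W/m²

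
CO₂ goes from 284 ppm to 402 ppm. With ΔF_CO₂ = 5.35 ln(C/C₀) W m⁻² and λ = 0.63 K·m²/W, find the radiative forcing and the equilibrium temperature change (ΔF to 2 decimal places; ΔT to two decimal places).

CO₂: 5.35 × ln(402/284) = 5.35 × ln(1.41549) = 5.35 × 0.34748 = 1.8590 W/m².
ΔT = λ ΔF = 0.63 × 1.86 = 1.1718 K.

ΔF = 1.86 W/m²; ΔT = 1.17 K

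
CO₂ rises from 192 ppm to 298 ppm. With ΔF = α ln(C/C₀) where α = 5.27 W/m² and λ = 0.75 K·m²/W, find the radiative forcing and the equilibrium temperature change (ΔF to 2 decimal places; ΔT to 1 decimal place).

CO₂: 5.27 × ln(298/192) = 5.27 × ln(1.55208) = 5.27 × 0.43960 = 2.3167 W/m².
ΔT = λ ΔF = 0.75 × 2.32 = 1.7400 K.

ΔF = 2.32 W/m²; ΔT = 1.7 K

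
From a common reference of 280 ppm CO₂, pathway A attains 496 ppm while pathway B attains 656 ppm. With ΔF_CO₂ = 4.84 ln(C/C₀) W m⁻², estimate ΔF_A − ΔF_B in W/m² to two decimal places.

ΔF_A − ΔF_B = -1.35 W/m²

ΔF_A = 4.84 ln(496/280) = 4.84 × 0.57179 = 2.7675 W/m².
ΔF_B = 4.84 ln(656/280) = 4.84 × 0.85137 = 4.1206 W/m².
Difference: 2.7675 − 4.1206 = -1.3531 W/m².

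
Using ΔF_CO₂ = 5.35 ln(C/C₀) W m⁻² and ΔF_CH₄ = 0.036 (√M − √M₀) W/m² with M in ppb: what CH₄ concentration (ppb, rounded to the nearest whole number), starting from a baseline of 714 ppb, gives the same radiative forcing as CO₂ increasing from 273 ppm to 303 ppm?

CO₂ forcing: 5.35 × ln(303/273) = 5.35 × 0.104261 = 0.55780 W/m².
Set 0.036(√M − √714) = 0.55780: √M = 0.55780/0.036 + √714 = 15.4944 + 26.7208 = 42.2152.
M = (42.2152)² = 1782.12 ppb.

M ≈ 1782 ppb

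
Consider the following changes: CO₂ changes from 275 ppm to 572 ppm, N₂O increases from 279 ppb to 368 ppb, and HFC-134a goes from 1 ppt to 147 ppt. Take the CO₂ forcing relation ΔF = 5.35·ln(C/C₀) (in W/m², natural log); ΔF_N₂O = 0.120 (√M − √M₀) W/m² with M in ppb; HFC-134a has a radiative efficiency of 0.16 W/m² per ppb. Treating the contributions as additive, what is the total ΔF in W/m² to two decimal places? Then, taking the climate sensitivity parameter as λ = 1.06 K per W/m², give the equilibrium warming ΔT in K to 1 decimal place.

ΔF = 4.24 W/m²; ΔT = 4.5 K

CO₂: 5.35 × ln(572/275) = 5.35 × ln(2.08000) = 5.35 × 0.73237 = 3.9182 W/m².
N₂O: 0.120 × (√368 − √279) = 0.120 × (19.1833 − 16.7033) = 0.120 × 2.4800 = 0.2976 W/m².
HFC-134a: Δ = 147 − 1 = 146 ppt = 0.146 ppb; ΔF = 0.16 × 0.146 = 0.0234 W/m².
Total ΔF = 3.9182 + 0.2976 + 0.0234 = 4.2392 W/m².
ΔT = λ ΔF = 1.06 × 4.24 = 4.4944 K.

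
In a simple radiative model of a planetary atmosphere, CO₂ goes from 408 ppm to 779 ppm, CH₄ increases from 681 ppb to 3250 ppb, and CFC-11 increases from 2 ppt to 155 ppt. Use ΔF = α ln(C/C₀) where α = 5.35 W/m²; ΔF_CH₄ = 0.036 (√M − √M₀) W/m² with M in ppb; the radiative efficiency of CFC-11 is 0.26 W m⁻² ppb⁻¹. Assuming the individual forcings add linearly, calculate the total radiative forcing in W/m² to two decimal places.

CO₂: 5.35 × ln(779/408) = 5.35 × ln(1.90931) = 5.35 × 0.64674 = 3.4601 W/m².
CH₄: 0.036 × (√3250 − √681) = 0.036 × (57.0088 − 26.0960) = 0.036 × 30.9128 = 1.1129 W/m².
CFC-11: Δ = 155 − 2 = 153 ppt = 0.153 ppb; ΔF = 0.26 × 0.153 = 0.0398 W/m².
Total ΔF = 3.4601 + 1.1129 + 0.0398 = 4.6128 W/m².

ΔF = 4.61 W/m²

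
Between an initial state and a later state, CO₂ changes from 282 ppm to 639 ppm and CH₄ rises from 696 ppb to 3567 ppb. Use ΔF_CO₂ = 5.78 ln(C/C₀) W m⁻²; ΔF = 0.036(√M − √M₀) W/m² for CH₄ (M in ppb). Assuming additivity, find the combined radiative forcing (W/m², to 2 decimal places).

ΔF = 5.93 W/m²

CO₂: 5.78 × ln(639/282) = 5.78 × ln(2.26596) = 5.78 × 0.81800 = 4.7280 W/m².
CH₄: 0.036 × (√3567 − √696) = 0.036 × (59.7244 − 26.3818) = 0.036 × 33.3426 = 1.2003 W/m².
Total ΔF = 4.7280 + 1.2003 = 5.9283 W/m².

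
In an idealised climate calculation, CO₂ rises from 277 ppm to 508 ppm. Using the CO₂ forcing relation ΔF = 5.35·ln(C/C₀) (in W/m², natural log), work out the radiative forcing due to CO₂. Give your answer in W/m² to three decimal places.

ΔF = 3.245 W/m²

CO₂: 5.35 × ln(508/277) = 5.35 × ln(1.83394) = 5.35 × 0.60647 = 3.2446 W/m².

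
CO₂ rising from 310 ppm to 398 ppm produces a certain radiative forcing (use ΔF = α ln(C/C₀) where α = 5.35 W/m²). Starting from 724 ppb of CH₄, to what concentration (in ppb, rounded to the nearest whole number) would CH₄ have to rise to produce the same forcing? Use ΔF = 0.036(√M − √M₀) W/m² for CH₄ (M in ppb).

CO₂ forcing: 5.35 × ln(398/310) = 5.35 × 0.249880 = 1.33686 W/m².
Set 0.036(√M − √724) = 1.33686: √M = 1.33686/0.036 + √724 = 37.1350 + 26.9072 = 64.0422.
M = (64.0422)² = 4101.40 ppb.

M ≈ 4101 ppb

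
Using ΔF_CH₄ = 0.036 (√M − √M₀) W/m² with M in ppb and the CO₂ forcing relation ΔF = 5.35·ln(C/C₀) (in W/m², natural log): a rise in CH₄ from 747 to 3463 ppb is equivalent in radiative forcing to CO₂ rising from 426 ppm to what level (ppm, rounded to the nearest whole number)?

C ≈ 527 ppm

CH₄ forcing: 0.036 × (√3463 − √747) = 0.036 × (58.8473 − 27.3313) = 0.036 × 31.5160 = 1.13458 W/m².
Set 5.35 ln(C/426) = 1.13458: ln(C/426) = 1.13458/5.35 = 0.21207, so C = 426 × e^0.21207 = 426 × 1.23623 = 526.63 ppm.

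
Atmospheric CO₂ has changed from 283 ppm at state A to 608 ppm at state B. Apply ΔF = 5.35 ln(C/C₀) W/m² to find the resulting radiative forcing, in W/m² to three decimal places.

ΔF = 4.091 W/m²

CO₂: 5.35 × ln(608/283) = 5.35 × ln(2.14841) = 5.35 × 0.76473 = 4.0913 W/m².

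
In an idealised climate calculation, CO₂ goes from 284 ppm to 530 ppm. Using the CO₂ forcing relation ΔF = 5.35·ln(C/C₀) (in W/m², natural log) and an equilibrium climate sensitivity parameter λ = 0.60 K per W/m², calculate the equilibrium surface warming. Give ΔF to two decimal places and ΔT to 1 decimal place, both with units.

CO₂: 5.35 × ln(530/284) = 5.35 × ln(1.86620) = 5.35 × 0.62390 = 3.3379 W/m².
ΔT = λ ΔF = 0.60 × 3.34 = 2.0040 K.

ΔF = 3.34 W/m²; ΔT = 2.0 K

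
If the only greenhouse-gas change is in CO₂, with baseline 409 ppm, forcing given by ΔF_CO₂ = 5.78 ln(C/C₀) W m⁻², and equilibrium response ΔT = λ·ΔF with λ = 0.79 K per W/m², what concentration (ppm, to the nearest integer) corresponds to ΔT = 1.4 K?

C ≈ 556 ppm

Required forcing: ΔF = ΔT/λ = 1.4/0.79 = 1.7722 W/m².
Then ln(C/409) = ΔF/5.78 = 1.7722/5.78 = 0.30661.
So C = 409 × e^0.30661 = 409 × 1.35881 = 555.75 ppm.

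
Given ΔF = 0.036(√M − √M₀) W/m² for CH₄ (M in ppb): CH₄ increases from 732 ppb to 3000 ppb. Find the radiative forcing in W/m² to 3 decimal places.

ΔF = 0.998 W/m²

CH₄: 0.036 × (√3000 − √732) = 0.036 × (54.7723 − 27.0555) = 0.036 × 27.7168 = 0.9978 W/m².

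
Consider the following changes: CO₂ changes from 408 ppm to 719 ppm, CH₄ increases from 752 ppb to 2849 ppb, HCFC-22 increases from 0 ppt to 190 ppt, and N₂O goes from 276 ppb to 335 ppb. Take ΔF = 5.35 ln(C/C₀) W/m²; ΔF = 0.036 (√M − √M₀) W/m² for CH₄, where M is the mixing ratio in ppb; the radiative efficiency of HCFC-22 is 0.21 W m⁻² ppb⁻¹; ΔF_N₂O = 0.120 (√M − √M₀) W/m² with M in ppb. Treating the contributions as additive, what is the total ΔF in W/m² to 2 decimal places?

ΔF = 4.21 W/m²

CO₂: 5.35 × ln(719/408) = 5.35 × ln(1.76225) = 5.35 × 0.56659 = 3.0313 W/m².
CH₄: 0.036 × (√2849 − √752) = 0.036 × (53.3760 − 27.4226) = 0.036 × 25.9534 = 0.9343 W/m².
HCFC-22: Δ = 190 − 0 = 190 ppt = 0.190 ppb; ΔF = 0.21 × 0.190 = 0.0399 W/m².
N₂O: 0.120 × (√335 − √276) = 0.120 × (18.3030 − 16.6132) = 0.120 × 1.6898 = 0.2028 W/m².
Total ΔF = 3.0313 + 0.9343 + 0.0399 + 0.2028 = 4.2083 W/m².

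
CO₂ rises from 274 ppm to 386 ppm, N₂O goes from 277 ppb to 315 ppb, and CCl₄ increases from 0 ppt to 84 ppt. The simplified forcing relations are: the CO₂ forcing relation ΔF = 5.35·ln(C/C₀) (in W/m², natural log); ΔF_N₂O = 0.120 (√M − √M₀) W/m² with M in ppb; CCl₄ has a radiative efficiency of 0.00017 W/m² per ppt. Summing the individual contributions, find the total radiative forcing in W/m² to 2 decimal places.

CO₂: 5.35 × ln(386/274) = 5.35 × ln(1.40876) = 5.35 × 0.34271 = 1.8335 W/m².
N₂O: 0.120 × (√315 − √277) = 0.120 × (17.7482 − 16.6433) = 0.120 × 1.1049 = 0.1326 W/m².
CCl₄: ΔF = 0.00017 × (84 − 0) = 0.00017 × 84 = 0.0143 W/m².
Total ΔF = 1.8335 + 0.1326 + 0.0143 = 1.9804 W/m².

ΔF = 1.98 W/m²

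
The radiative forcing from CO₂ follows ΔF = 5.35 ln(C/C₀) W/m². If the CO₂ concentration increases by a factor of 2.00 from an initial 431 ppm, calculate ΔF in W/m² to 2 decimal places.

ΔF = 5.35 × ln(2.00) = 5.35 × 0.69315 = 3.7084 W/m².

ΔF = 3.71 W/m²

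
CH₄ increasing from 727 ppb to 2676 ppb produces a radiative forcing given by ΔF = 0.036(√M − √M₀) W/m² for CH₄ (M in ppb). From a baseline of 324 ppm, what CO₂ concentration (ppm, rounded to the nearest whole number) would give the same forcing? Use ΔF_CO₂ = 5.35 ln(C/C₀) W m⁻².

CH₄ forcing: 0.036 × (√2676 − √727) = 0.036 × (51.7301 − 26.9629) = 0.036 × 24.7672 = 0.89162 W/m².
Set 5.35 ln(C/324) = 0.89162: ln(C/324) = 0.89162/5.35 = 0.16666, so C = 324 × e^0.16666 = 324 × 1.18135 = 382.76 ppm.

C ≈ 383 ppm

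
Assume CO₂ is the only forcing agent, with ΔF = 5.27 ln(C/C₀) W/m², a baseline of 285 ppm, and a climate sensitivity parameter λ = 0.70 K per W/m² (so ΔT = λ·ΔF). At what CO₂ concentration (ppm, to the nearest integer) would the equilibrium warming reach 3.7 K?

Required forcing: ΔF = ΔT/λ = 3.7/0.70 = 5.2857 W/m².
Then ln(C/285) = ΔF/5.27 = 5.2857/5.27 = 1.00298.
So C = 285 × e^1.00298 = 285 × 2.72639 = 777.02 ppm.

C ≈ 777 ppm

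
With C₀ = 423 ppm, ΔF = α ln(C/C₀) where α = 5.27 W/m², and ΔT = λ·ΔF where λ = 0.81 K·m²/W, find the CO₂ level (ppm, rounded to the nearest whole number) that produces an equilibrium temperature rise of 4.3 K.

C ≈ 1158 ppm

Required forcing: ΔF = ΔT/λ = 4.3/0.81 = 5.3086 W/m².
Then ln(C/423) = ΔF/5.27 = 5.3086/5.27 = 1.00732.
So C = 423 × e^1.00732 = 423 × 2.73825 = 1158.28 ppm.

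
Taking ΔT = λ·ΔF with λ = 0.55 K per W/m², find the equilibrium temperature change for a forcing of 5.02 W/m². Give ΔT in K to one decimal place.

ΔT = 2.8 K

ΔT = λ ΔF = 0.55 × 5.02 = 2.7610 K.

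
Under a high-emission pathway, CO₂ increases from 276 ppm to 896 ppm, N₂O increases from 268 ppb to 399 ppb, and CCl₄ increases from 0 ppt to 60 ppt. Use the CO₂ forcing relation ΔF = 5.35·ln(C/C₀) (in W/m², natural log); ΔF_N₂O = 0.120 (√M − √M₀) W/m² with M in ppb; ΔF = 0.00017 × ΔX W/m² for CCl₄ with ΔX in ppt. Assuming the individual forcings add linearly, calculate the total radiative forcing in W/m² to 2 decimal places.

ΔF = 6.74 W/m²

CO₂: 5.35 × ln(896/276) = 5.35 × ln(3.24638) = 5.35 × 1.17754 = 6.2998 W/m².
N₂O: 0.120 × (√399 − √268) = 0.120 × (19.9750 − 16.3707) = 0.120 × 3.6043 = 0.4325 W/m².
CCl₄: ΔF = 0.00017 × (60 − 0) = 0.00017 × 60 = 0.0102 W/m².
Total ΔF = 6.2998 + 0.4325 + 0.0102 = 6.7425 W/m².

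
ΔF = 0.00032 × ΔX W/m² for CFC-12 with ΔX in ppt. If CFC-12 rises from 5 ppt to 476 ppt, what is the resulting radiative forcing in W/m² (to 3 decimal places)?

ΔF = 0.151 W/m²

CFC-12: ΔF = 0.00032 × (476 − 5) = 0.00032 × 471 = 0.1507 W/m².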